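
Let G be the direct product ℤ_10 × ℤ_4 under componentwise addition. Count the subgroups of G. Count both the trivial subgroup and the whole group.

16

|G| = 40, so by Lagrange every subgroup order divides 40. Divisors: 1, 2, 4, 5, 8, 10, 20, 40.
Subgroups by order — order 1: 1; order 2: 3; order 4: 3; order 5: 1; order 8: 1; order 10: 3; order 20: 3; order 40: 1.
Total: 1 + 3 + 3 + 1 + 1 + 3 + 3 + 1 = 16.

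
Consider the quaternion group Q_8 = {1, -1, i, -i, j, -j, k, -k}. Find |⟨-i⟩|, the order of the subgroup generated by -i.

4

Computing powers of -i: the smallest k with (-i)^k = e is k = 4.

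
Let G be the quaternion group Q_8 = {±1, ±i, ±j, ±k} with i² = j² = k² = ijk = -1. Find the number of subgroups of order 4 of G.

3

|G| = 8 and 4 | 8, so subgroups of order 4 are possible by Lagrange.
The subgroups of order 4 are: {1, -1, i, -i}; {1, -1, j, -j}; {1, -1, k, -k}.
So G has 3 subgroups of order 4.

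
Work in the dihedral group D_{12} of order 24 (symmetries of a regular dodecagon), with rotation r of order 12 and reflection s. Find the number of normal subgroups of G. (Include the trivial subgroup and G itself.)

9

G has 34 subgroups. Checking conjugation-invariance by order — order 1: 1/1 normal; order 2: 1/13 normal; order 3: 1/1 normal; order 4: 1/7 normal; order 6: 1/5 normal; order 8: 0/3 normal; order 12: 3/3 normal; order 24: 1/1 normal.
Total normal subgroups: 9.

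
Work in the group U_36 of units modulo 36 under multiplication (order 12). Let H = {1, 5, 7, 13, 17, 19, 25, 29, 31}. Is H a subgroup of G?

No

|H| = 9 does not divide |G| = 12, so by Lagrange H is not a subgroup.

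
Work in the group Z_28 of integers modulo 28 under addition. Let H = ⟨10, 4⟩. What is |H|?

|⟨10⟩| = 14 and |⟨4⟩| = 7, so |H| is a multiple of lcm(14, 7) = 14 and divides |G| = 28.
Closing under the operation: H = {0, 2, 4, 6, 8, 10, 12, 14, 16, 18, 20, 22, 24, 26}, so |H| = 14.

14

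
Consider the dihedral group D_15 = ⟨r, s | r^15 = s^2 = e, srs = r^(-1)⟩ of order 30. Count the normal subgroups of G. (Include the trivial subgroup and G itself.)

G has 28 subgroups. Checking conjugation-invariance by order — order 1: 1/1 normal; order 2: 0/15 normal; order 3: 1/1 normal; order 5: 1/1 normal; order 6: 0/5 normal; order 10: 0/3 normal; order 15: 1/1 normal; order 30: 1/1 normal.
Total normal subgroups: 5.

5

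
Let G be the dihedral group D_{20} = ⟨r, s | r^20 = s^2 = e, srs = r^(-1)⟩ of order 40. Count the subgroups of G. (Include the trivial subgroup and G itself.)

48

|G| = 40, so by Lagrange every subgroup order divides 40. Divisors: 1, 2, 4, 5, 8, 10, 20, 40.
Subgroups by order — order 1: 1; order 2: 21; order 4: 11; order 5: 1; order 8: 5; order 10: 5; order 20: 3; order 40: 1.
Total: 1 + 21 + 11 + 1 + 5 + 5 + 3 + 1 = 48.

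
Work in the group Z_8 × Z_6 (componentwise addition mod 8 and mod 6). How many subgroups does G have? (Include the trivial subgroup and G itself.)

22

|G| = 48, so by Lagrange every subgroup order divides 48. Divisors: 1, 2, 3, 4, 6, 8, 12, 16, 24, 48.
Subgroups by order — order 1: 1; order 2: 3; order 3: 1; order 4: 3; order 6: 3; order 8: 3; order 12: 3; order 16: 1; order 24: 3; order 48: 1.
Total: 1 + 3 + 1 + 3 + 3 + 3 + 3 + 1 + 3 + 1 = 22.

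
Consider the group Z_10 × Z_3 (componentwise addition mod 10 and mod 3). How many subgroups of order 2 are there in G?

1

|G| = 30 and 2 | 30, so subgroups of order 2 are possible by Lagrange.
The subgroups of order 2 are: {(0,0), (5,0)}.
So G has 1 subgroup of order 2.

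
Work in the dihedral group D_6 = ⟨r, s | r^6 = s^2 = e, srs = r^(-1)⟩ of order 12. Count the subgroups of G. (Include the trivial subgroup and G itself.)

|G| = 12, so by Lagrange every subgroup order divides 12. Divisors: 1, 2, 3, 4, 6, 12.
Subgroups by order — order 1: 1; order 2: 7; order 3: 1; order 4: 3; order 6: 3; order 12: 1.
Total: 1 + 7 + 1 + 3 + 3 + 1 = 16.

16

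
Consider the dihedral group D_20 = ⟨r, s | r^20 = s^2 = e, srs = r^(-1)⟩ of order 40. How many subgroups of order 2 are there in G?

21

|G| = 40 and 2 | 40, so subgroups of order 2 are possible by Lagrange.
The subgroups of order 2 are: {e, r^10}; {e, r^10s}; {e, r^11s}; {e, r^12s}; … (21 in all).
So G has 21 subgroups of order 2.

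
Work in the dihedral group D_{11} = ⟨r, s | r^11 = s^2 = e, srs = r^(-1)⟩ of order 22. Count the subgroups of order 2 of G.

11

|G| = 22 and 2 | 22, so subgroups of order 2 are possible by Lagrange.
The subgroups of order 2 are: {e, r^10s}; {e, r^2s}; {e, r^3s}; {e, r^4s}; … (11 in all).
So G has 11 subgroups of order 2.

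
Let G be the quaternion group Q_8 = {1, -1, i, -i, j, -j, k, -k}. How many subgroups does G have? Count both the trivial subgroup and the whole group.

|G| = 8, so by Lagrange every subgroup order divides 8. Divisors: 1, 2, 4, 8.
Subgroups by order — order 1: 1; order 2: 1; order 4: 3; order 8: 1.
Total: 1 + 1 + 3 + 1 = 6.

6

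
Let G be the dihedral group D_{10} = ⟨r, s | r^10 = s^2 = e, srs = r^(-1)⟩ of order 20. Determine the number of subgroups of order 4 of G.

5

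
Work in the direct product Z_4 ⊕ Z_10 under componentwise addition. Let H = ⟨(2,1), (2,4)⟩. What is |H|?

20

|⟨(2,1)⟩| = 10 and |⟨(2,4)⟩| = 10, so |H| is a multiple of lcm(10, 10) = 10 and divides |G| = 40.
Closing under the operation: H = {(0,0), (0,1), (0,2), (0,3), (0,4), (0,5), (0,6), (0,7), (0,8), (0,9), (2,0), (2,1), (2,2), (2,3), (2,4), (2,5), (2,6), (2,7), (2,8), (2,9)}, so |H| = 20.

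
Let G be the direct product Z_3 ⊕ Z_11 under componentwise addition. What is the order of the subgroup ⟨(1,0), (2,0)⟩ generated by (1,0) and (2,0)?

|⟨(1,0)⟩| = 3 and |⟨(2,0)⟩| = 3, so |H| is a multiple of lcm(3, 3) = 3 and divides |G| = 33.
Closing under the operation: H = {(0,0), (1,0), (2,0)}, so |H| = 3.

3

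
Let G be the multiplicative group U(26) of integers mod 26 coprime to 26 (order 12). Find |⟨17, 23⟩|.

6

|⟨17⟩| = 6 and |⟨23⟩| = 6, so |H| is a multiple of lcm(6, 6) = 6 and divides |G| = 12.
Closing under the operation: H = {1, 3, 9, 17, 23, 25}, so |H| = 6.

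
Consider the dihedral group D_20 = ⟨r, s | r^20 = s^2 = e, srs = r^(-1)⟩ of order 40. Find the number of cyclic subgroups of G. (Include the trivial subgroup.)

Each element a generates a cyclic subgroup ⟨a⟩; distinct elements may generate the same one (a cyclic group of order d has φ(d) generators).
Cyclic subgroups by order — order 1: 1; order 2: 21; order 4: 1; order 5: 1; order 10: 1; order 20: 1.
Total: 26.

26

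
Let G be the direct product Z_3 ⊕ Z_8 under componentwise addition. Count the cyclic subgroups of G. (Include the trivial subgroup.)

Group the elements of G by the cyclic subgroup they generate; each cyclic subgroup of order d accounts for φ(d) elements.
Cyclic subgroups by order — order 1: 1; order 2: 1; order 3: 1; order 4: 1; order 6: 1; order 8: 1; order 12: 1; order 24: 1.
Total: 8.

8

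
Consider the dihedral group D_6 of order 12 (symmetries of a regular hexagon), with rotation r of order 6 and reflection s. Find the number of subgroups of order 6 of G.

3

|G| = 12 and 6 | 12, so subgroups of order 6 are possible by Lagrange.
The subgroups of order 6 are: {e, r, r^2, r^3, r^4, r^5}; {e, r^2, r^4, s, r^2s, r^4s}; {e, r^2, r^4, rs, r^3s, r^5s}.
So G has 3 subgroups of order 6.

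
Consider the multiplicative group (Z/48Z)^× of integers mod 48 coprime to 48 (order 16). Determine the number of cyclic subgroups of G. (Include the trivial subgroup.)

Each element a generates a cyclic subgroup ⟨a⟩; distinct elements may generate the same one (a cyclic group of order d has φ(d) generators).
Cyclic subgroups by order — order 1: 1; order 2: 7; order 4: 4.
Total: 12.

12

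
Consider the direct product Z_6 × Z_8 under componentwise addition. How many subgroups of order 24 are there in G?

|G| = 48 and 24 | 48, so subgroups of order 24 are possible by Lagrange.
The subgroups of order 24 are: {(0,0), (0,1), (0,2), (0,3), (0,4), (0,5), (0,6), (0,7), (2,0), (2,1), (2,2), (2,3), (2,4), (2,5), (2,6), (2,7), (4,0), (4,1), (4,2), (4,3), (4,4), (4,5), (4,6), (4,7)}; {(0,0), (0,2), (0,4), (0,6), (1,0), (1,2), (1,4), (1,6), (2,0), (2,2), (2,4), (2,6), (3,0), (3,2), (3,4), (3,6), (4,0), (4,2), (4,4), (4,6), (5,0), (5,2), (5,4), (5,6)}; {(0,0), (0,2), (0,4), (0,6), (1,1), (1,3), (1,5), (1,7), (2,0), (2,2), (2,4), (2,6), (3,1), (3,3), (3,5), (3,7), (4,0), (4,2), (4,4), (4,6), (5,1), (5,3), (5,5), (5,7)}.
So G has 3 subgroups of order 24.

3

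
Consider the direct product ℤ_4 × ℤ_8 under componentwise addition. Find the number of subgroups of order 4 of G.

7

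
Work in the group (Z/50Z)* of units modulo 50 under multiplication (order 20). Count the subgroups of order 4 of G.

1

|G| = 20 and 4 | 20, so subgroups of order 4 are possible by Lagrange.
The subgroups of order 4 are: {1, 7, 43, 49}.
So G has 1 subgroup of order 4.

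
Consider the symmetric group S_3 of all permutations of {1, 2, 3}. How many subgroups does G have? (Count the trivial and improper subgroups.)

6

|G| = 6, so by Lagrange every subgroup order divides 6. Divisors: 1, 2, 3, 6.
Subgroups by order — order 1: 1; order 2: 3; order 3: 1; order 6: 1.
Total: 1 + 3 + 1 + 1 = 6.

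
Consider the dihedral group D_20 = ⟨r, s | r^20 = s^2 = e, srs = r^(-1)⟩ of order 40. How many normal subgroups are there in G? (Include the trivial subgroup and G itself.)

9

G has 48 subgroups. Checking conjugation-invariance by order — order 1: 1/1 normal; order 2: 1/21 normal; order 4: 1/11 normal; order 5: 1/1 normal; order 8: 0/5 normal; order 10: 1/5 normal; order 20: 3/3 normal; order 40: 1/1 normal.
Total normal subgroups: 9.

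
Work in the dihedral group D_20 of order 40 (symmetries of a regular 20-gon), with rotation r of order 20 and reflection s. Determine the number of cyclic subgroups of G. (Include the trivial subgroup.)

Each element a generates a cyclic subgroup ⟨a⟩; distinct elements may generate the same one (a cyclic group of order d has φ(d) generators).
Cyclic subgroups by order — order 1: 1; order 2: 21; order 4: 1; order 5: 1; order 10: 1; order 20: 1.
Total: 26.

26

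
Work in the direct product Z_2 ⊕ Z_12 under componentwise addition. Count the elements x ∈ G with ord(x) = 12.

8

An element (a,b) has order lcm(ord(a), ord(b)); count pairs with lcm equal to 12.
Enumerating gives 8 such elements.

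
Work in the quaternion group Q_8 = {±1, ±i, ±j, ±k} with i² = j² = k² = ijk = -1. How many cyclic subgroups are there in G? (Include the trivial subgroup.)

A cyclic subgroup of order d is generated by each of its φ(d) elements of order d, so the cyclic subgroups of order d number (#elements of order d)/φ(d).
Cyclic subgroups by order — order 1: 1; order 2: 1; order 4: 3.
Total: 5.

5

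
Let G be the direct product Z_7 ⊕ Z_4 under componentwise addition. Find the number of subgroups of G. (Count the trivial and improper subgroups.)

|G| = 28, so by Lagrange every subgroup order divides 28. Divisors: 1, 2, 4, 7, 14, 28.
Subgroups by order — order 1: 1; order 2: 1; order 4: 1; order 7: 1; order 14: 1; order 28: 1.
Total: 1 + 1 + 1 + 1 + 1 + 1 = 6.

6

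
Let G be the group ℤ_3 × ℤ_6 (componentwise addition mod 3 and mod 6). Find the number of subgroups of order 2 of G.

1

|G| = 18 and 2 | 18, so subgroups of order 2 are possible by Lagrange.
The subgroups of order 2 are: {(0,0), (0,3)}.
So G has 1 subgroup of order 2.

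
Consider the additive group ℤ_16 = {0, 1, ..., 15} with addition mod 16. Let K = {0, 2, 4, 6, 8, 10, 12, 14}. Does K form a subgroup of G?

Yes

|K| = 8 divides |G| = 16, consistent with Lagrange.
K contains the identity, every element's inverse is in K, and K is closed under +: it is a subgroup.
In fact K = ⟨2⟩.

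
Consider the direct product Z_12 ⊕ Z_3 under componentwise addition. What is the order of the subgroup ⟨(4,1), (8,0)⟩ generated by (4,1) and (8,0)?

9

|⟨(4,1)⟩| = 3 and |⟨(8,0)⟩| = 3, so |H| is a multiple of lcm(3, 3) = 3 and divides |G| = 36.
Closing under the operation: H = {(0,0), (0,1), (0,2), (4,0), (4,1), (4,2), (8,0), (8,1), (8,2)}, so |H| = 9.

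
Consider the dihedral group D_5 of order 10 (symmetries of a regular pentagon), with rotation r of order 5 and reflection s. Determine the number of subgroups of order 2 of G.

|G| = 10 and 2 | 10, so subgroups of order 2 are possible by Lagrange.
The subgroups of order 2 are: {e, r^2s}; {e, r^3s}; {e, r^4s}; {e, rs}; … (5 in all).
So G has 5 subgroups of order 2.

5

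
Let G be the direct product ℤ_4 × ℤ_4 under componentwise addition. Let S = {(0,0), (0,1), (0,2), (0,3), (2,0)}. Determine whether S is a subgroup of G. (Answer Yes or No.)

No

|S| = 5 does not divide |G| = 16, so by Lagrange S is not a subgroup.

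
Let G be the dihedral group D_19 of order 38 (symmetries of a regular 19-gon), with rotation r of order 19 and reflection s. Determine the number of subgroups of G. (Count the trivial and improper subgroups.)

|G| = 38, so by Lagrange every subgroup order divides 38. Divisors: 1, 2, 19, 38.
Subgroups by order — order 1: 1; order 2: 19; order 19: 1; order 38: 1.
Total: 1 + 19 + 1 + 1 = 22.

22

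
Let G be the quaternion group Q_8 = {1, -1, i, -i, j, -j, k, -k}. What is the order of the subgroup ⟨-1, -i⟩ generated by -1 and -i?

|⟨-1⟩| = 2 and |⟨-i⟩| = 4, so |H| is a multiple of lcm(2, 4) = 4 and divides |G| = 8.
Closing under the operation: H = {1, -1, i, -i}, so |H| = 4.

4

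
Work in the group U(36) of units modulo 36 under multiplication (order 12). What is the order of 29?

Compute successive powers of 29 mod 36: 29, 13, 17, 25, 5, 1; 29^6 ≡ 1 (mod 36).
So |⟨29⟩| = 6.

6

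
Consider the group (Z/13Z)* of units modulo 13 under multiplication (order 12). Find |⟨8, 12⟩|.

4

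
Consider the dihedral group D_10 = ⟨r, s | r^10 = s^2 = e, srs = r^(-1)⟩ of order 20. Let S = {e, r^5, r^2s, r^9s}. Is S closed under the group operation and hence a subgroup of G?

No

Closure fails: r^2s · r^5 = r^7s ∉ S. So S is not a subgroup.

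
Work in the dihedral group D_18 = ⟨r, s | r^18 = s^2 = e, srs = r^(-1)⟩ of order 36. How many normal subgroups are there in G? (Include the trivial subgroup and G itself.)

G has 45 subgroups. Checking conjugation-invariance by order — order 1: 1/1 normal; order 2: 1/19 normal; order 3: 1/1 normal; order 4: 0/9 normal; order 6: 1/7 normal; order 9: 1/1 normal; order 12: 0/3 normal; order 18: 3/3 normal; order 36: 1/1 normal.
Total normal subgroups: 9.

9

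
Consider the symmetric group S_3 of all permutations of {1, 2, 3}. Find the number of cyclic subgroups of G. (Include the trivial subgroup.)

A cyclic subgroup of order d is generated by each of its φ(d) elements of order d, so the cyclic subgroups of order d number (#elements of order d)/φ(d).
Cyclic subgroups by order — order 1: 1; order 2: 3; order 3: 1.
Total: 5.

5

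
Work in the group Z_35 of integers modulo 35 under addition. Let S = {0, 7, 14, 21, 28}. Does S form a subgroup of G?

Yes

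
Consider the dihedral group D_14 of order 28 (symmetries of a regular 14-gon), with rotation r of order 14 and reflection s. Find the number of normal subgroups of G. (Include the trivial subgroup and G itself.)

7

G has 28 subgroups. Checking conjugation-invariance by order — order 1: 1/1 normal; order 2: 1/15 normal; order 4: 0/7 normal; order 7: 1/1 normal; order 14: 3/3 normal; order 28: 1/1 normal.
Total normal subgroups: 7.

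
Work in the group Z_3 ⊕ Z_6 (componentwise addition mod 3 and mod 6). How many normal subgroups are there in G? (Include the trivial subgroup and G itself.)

G is abelian, so every subgroup is normal.
G has 12 subgroups in total, hence 12 normal subgroups.

12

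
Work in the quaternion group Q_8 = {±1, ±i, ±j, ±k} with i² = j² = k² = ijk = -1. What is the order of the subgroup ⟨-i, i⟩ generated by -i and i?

|⟨-i⟩| = 4 and |⟨i⟩| = 4, so |H| is a multiple of lcm(4, 4) = 4 and divides |G| = 8.
Closing under the operation: H = {1, -1, i, -i}, so |H| = 4.

4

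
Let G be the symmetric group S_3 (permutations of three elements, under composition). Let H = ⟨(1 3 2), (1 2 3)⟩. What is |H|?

3

|⟨(1 3 2)⟩| = 3 and |⟨(1 2 3)⟩| = 3, so |H| is a multiple of lcm(3, 3) = 3 and divides |G| = 6.
Closing under the operation: H = {e, (1 2 3), (1 3 2)}, so |H| = 3.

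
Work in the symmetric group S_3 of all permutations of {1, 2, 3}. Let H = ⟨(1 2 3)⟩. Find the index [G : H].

|⟨(1 2 3)⟩| = 3 and |G| = 6.
By Lagrange, [G : H] = |G|/|H| = 6/3 = 2.

2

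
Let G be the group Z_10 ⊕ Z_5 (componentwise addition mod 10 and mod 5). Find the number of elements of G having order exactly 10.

24

An element (a,b) has order lcm(ord(a), ord(b)); count pairs with lcm equal to 10.
Enumerating gives 24 such elements.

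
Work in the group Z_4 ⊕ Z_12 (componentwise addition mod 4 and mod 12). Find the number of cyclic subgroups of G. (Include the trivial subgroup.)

Each element a generates a cyclic subgroup ⟨a⟩; distinct elements may generate the same one (a cyclic group of order d has φ(d) generators).
Cyclic subgroups by order — order 1: 1; order 2: 3; order 3: 1; order 4: 6; order 6: 3; order 12: 6.
Total: 20.

20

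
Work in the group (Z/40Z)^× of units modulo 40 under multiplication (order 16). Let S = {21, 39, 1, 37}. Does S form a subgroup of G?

No

37 ∈ S but its inverse 13 ∉ S, so S is not a subgroup.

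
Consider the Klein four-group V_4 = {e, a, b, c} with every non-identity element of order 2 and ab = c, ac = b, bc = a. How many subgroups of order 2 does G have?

|G| = 4 and 2 | 4, so subgroups of order 2 are possible by Lagrange.
The subgroups of order 2 are: {e, a}; {e, b}; {e, c}.
So G has 3 subgroups of order 2.

3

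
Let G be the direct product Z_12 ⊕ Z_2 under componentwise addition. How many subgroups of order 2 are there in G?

3

|G| = 24 and 2 | 24, so subgroups of order 2 are possible by Lagrange.
The subgroups of order 2 are: {(0,0), (0,1)}; {(0,0), (6,0)}; {(0,0), (6,1)}.
So G has 3 subgroups of order 2.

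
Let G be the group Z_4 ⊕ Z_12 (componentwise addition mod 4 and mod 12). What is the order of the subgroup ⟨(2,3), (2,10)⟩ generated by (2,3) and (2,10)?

|⟨(2,3)⟩| = 4 and |⟨(2,10)⟩| = 6, so |H| is a multiple of lcm(4, 6) = 12 and divides |G| = 48.
Closing under the operation: H = {(0,0), (0,1), (0,2), (0,3), (0,4), (0,5), (0,6), (0,7), (0,8), (0,9), (0,10), (0,11), (2,0), (2,1), (2,2), (2,3), (2,4), (2,5), (2,6), (2,7), (2,8), (2,9), (2,10), (2,11)}, so |H| = 24.

24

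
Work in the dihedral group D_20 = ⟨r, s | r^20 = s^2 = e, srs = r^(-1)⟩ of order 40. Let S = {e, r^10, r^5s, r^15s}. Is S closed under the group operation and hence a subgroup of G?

|S| = 4 divides |G| = 40, consistent with Lagrange.
S contains the identity, every element's inverse is in S, and S is closed under ·: it is a subgroup.

Yes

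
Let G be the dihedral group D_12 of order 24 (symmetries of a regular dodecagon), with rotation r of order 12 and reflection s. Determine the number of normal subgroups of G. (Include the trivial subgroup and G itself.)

G has 34 subgroups. Checking conjugation-invariance by order — order 1: 1/1 normal; order 2: 1/13 normal; order 3: 1/1 normal; order 4: 1/7 normal; order 6: 1/5 normal; order 8: 0/3 normal; order 12: 3/3 normal; order 24: 1/1 normal.
Total normal subgroups: 9.

9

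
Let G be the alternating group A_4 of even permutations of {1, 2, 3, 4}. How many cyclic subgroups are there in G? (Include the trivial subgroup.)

8

Each element a generates a cyclic subgroup ⟨a⟩; distinct elements may generate the same one (a cyclic group of order d has φ(d) generators).
Cyclic subgroups by order — order 1: 1; order 2: 3; order 3: 4.
Total: 8.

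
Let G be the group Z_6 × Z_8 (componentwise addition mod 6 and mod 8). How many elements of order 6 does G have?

6

An element (a,b) has order lcm(ord(a), ord(b)); count pairs with lcm equal to 6.
Enumerating gives 6 such elements.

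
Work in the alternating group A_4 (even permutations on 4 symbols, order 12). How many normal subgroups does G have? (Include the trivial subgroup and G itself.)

3

G has 10 subgroups. Checking conjugation-invariance by order — order 1: 1/1 normal; order 2: 0/3 normal; order 3: 0/4 normal; order 4: 1/1 normal; order 12: 1/1 normal.
Total normal subgroups: 3.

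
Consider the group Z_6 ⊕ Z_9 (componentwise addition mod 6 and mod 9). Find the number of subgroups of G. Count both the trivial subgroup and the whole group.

|G| = 54, so by Lagrange every subgroup order divides 54. Divisors: 1, 2, 3, 6, 9, 18, 27, 54.
Subgroups by order — order 1: 1; order 2: 1; order 3: 4; order 6: 4; order 9: 4; order 18: 4; order 27: 1; order 54: 1.
Total: 1 + 1 + 4 + 4 + 4 + 4 + 1 + 1 = 20.

20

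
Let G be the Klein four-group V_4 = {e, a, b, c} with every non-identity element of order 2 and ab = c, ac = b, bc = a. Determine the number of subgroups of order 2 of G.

3

|G| = 4 and 2 | 4, so subgroups of order 2 are possible by Lagrange.
The subgroups of order 2 are: {e, a}; {e, b}; {e, c}.
So G has 3 subgroups of order 2.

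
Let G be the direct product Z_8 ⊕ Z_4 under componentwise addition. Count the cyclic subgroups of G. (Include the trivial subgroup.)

Group the elements of G by the cyclic subgroup they generate; each cyclic subgroup of order d accounts for φ(d) elements.
Cyclic subgroups by order — order 1: 1; order 2: 3; order 4: 6; order 8: 4.
Total: 14.

14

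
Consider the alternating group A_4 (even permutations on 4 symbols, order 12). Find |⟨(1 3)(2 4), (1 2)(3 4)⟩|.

|⟨(1 3)(2 4)⟩| = 2 and |⟨(1 2)(3 4)⟩| = 2, so |H| is a multiple of lcm(2, 2) = 2 and divides |G| = 12.
Closing under the operation: H = {e, (1 2)(3 4), (1 3)(2 4), (1 4)(2 3)}, so |H| = 4.

4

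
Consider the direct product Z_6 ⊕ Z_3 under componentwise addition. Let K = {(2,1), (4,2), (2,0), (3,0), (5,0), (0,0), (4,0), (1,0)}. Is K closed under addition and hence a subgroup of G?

No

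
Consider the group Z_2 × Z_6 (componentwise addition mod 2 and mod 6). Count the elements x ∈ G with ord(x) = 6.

6

An element (a,b) has order lcm(ord(a), ord(b)); count pairs with lcm equal to 6.
Enumerating gives 6 such elements.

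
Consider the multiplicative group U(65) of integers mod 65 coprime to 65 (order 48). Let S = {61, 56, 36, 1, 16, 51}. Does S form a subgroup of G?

Yes

|S| = 6 divides |G| = 48, consistent with Lagrange.
S contains the identity, every element's inverse is in S, and S is closed under ·: it is a subgroup.
In fact S = ⟨36⟩.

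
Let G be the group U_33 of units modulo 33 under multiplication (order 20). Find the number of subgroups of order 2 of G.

3

|G| = 20 and 2 | 20, so subgroups of order 2 are possible by Lagrange.
The subgroups of order 2 are: {1, 10}; {1, 23}; {1, 32}.
So G has 3 subgroups of order 2.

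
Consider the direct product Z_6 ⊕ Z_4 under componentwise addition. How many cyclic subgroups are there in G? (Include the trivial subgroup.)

A cyclic subgroup of order d is generated by each of its φ(d) elements of order d, so the cyclic subgroups of order d number (#elements of order d)/φ(d).
Cyclic subgroups by order — order 1: 1; order 2: 3; order 3: 1; order 4: 2; order 6: 3; order 12: 2.
Total: 12.

12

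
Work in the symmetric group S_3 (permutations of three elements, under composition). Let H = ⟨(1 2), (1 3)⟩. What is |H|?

|⟨(1 2)⟩| = 2 and |⟨(1 3)⟩| = 2, so |H| is a multiple of lcm(2, 2) = 2 and divides |G| = 6.
Closing {(1 2), (1 3)} under the group operation gives all of G, so |H| = 6.

6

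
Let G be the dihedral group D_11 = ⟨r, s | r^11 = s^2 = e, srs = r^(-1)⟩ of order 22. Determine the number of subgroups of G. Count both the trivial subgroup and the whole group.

14

|G| = 22, so by Lagrange every subgroup order divides 22. Divisors: 1, 2, 11, 22.
Subgroups by order — order 1: 1; order 2: 11; order 11: 1; order 22: 1.
Total: 1 + 11 + 1 + 1 = 14.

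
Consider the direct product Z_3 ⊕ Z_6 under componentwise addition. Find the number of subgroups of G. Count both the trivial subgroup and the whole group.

12

|G| = 18, so by Lagrange every subgroup order divides 18. Divisors: 1, 2, 3, 6, 9, 18.
Subgroups by order — order 1: 1; order 2: 1; order 3: 4; order 6: 4; order 9: 1; order 18: 1.
Total: 1 + 1 + 4 + 4 + 1 + 1 = 12.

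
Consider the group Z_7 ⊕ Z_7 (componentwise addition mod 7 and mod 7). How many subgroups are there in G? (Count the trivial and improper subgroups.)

10

|G| = 49, so by Lagrange every subgroup order divides 49. Divisors: 1, 7, 49.
Subgroups by order — order 1: 1; order 7: 8; order 49: 1.
Total: 1 + 8 + 1 = 10.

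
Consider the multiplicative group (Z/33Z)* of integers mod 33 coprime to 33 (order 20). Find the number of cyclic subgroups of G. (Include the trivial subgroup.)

8

Each element a generates a cyclic subgroup ⟨a⟩; distinct elements may generate the same one (a cyclic group of order d has φ(d) generators).
Cyclic subgroups by order — order 1: 1; order 2: 3; order 5: 1; order 10: 3.
Total: 8.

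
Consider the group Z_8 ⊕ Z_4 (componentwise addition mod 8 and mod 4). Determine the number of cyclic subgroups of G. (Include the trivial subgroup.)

14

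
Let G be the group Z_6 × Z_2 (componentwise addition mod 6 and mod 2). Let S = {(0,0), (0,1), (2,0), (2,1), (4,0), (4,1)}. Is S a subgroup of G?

|S| = 6 divides |G| = 12, consistent with Lagrange.
S contains the identity, every element's inverse is in S, and S is closed under +: it is a subgroup.
In fact S = ⟨(2,1)⟩.

Yes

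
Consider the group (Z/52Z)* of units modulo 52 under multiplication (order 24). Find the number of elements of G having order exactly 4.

The elements of order 4 are: 5, 21, 31, 47.
That's 4.

4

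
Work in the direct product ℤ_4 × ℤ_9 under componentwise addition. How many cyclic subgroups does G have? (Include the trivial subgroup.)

9

A cyclic subgroup of order d is generated by each of its φ(d) elements of order d, so the cyclic subgroups of order d number (#elements of order d)/φ(d).
Cyclic subgroups by order — order 1: 1; order 2: 1; order 3: 1; order 4: 1; order 6: 1; order 9: 1; order 12: 1; order 18: 1; order 36: 1.
Total: 9.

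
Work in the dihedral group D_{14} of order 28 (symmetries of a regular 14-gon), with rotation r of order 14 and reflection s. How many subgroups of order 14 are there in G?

|G| = 28 and 14 | 28, so subgroups of order 14 are possible by Lagrange.
The subgroups of order 14 are: {e, r, r^2, r^3, r^4, r^5, r^6, r^7, r^8, r^9, r^10, r^11, r^12, r^13}; {e, r^2, r^4, r^6, r^8, r^10, r^12, s, r^2s, r^4s, r^6s, r^8s, r^10s, r^12s}; {e, r^2, r^4, r^6, r^8, r^10, r^12, rs, r^3s, r^5s, r^7s, r^9s, r^11s, r^13s}.
So G has 3 subgroups of order 14.

3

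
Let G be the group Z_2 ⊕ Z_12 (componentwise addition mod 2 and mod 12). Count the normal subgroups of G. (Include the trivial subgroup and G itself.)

G is abelian, so every subgroup is normal.
G has 16 subgroups in total, hence 16 normal subgroups.

16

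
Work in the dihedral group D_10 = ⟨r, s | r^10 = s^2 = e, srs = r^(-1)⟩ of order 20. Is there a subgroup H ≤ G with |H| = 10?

10 | 20. A subgroup of order 10 is {e, r, r^2, r^3, r^4, r^5, r^6, r^7, r^8, r^9}.

Yes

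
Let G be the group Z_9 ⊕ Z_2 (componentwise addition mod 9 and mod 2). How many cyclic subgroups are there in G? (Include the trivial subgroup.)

6

A cyclic subgroup of order d is generated by each of its φ(d) elements of order d, so the cyclic subgroups of order d number (#elements of order d)/φ(d).
Cyclic subgroups by order — order 1: 1; order 2: 1; order 3: 1; order 6: 1; order 9: 1; order 18: 1.
Total: 6.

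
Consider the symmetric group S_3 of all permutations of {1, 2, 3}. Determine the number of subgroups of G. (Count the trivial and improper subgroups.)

6

|G| = 6, so by Lagrange every subgroup order divides 6. Divisors: 1, 2, 3, 6.
Subgroups by order — order 1: 1; order 2: 3; order 3: 1; order 6: 1.
Total: 1 + 3 + 1 + 1 = 6.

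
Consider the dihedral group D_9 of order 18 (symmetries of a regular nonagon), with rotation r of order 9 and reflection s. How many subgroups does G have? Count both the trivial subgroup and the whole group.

|G| = 18, so by Lagrange every subgroup order divides 18. Divisors: 1, 2, 3, 6, 9, 18.
Subgroups by order — order 1: 1; order 2: 9; order 3: 1; order 6: 3; order 9: 1; order 18: 1.
Total: 1 + 9 + 1 + 3 + 1 + 1 = 16.

16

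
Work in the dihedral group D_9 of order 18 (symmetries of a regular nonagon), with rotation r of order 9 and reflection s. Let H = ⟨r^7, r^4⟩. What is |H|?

9

|⟨r^7⟩| = 9 and |⟨r^4⟩| = 9, so |H| is a multiple of lcm(9, 9) = 9 and divides |G| = 18.
Closing under the operation: H = {e, r, r^2, r^3, r^4, r^5, r^6, r^7, r^8}, so |H| = 9.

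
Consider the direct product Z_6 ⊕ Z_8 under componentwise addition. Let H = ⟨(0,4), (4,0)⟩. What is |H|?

|⟨(0,4)⟩| = 2 and |⟨(4,0)⟩| = 3, so |H| is a multiple of lcm(2, 3) = 6 and divides |G| = 48.
Closing under the operation: H = {(0,0), (0,4), (2,0), (2,4), (4,0), (4,4)}, so |H| = 6.

6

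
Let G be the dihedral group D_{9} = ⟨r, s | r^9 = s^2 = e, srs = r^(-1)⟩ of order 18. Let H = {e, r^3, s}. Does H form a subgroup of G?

r^3 ∈ H but its inverse r^6 ∉ H, so H is not a subgroup.

No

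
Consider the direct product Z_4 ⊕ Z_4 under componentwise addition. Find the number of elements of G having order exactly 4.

An element (a,b) has order lcm(ord(a), ord(b)); count pairs with lcm equal to 4.
Enumerating gives 12 such elements.

12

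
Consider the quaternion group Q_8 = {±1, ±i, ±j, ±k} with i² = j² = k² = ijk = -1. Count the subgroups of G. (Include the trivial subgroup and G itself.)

|G| = 8, so by Lagrange every subgroup order divides 8. Divisors: 1, 2, 4, 8.
Subgroups by order — order 1: 1; order 2: 1; order 4: 3; order 8: 1.
Total: 1 + 1 + 3 + 1 = 6.

6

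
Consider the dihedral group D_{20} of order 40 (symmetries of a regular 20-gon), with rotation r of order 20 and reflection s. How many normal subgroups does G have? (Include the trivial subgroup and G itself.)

9

G has 48 subgroups. Checking conjugation-invariance by order — order 1: 1/1 normal; order 2: 1/21 normal; order 4: 1/11 normal; order 5: 1/1 normal; order 8: 0/5 normal; order 10: 1/5 normal; order 20: 3/3 normal; order 40: 1/1 normal.
Total normal subgroups: 9.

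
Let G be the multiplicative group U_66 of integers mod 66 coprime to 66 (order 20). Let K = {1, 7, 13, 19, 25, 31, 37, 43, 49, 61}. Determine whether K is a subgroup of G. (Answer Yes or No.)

Yes

|K| = 10 divides |G| = 20, consistent with Lagrange.
K contains the identity, every element's inverse is in K, and K is closed under ·: it is a subgroup.
In fact K = ⟨7⟩.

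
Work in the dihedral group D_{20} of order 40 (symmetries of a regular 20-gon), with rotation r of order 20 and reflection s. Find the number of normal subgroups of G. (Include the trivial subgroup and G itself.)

9

G has 48 subgroups. Checking conjugation-invariance by order — order 1: 1/1 normal; order 2: 1/21 normal; order 4: 1/11 normal; order 5: 1/1 normal; order 8: 0/5 normal; order 10: 1/5 normal; order 20: 3/3 normal; order 40: 1/1 normal.
Total normal subgroups: 9.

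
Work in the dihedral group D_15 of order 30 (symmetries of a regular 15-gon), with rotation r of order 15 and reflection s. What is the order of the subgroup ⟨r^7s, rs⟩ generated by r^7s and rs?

10

|⟨r^7s⟩| = 2 and |⟨rs⟩| = 2, so |H| is a multiple of lcm(2, 2) = 2 and divides |G| = 30.
Closing under the operation: H = {e, r^3, r^6, r^9, r^12, rs, r^4s, r^7s, r^10s, r^13s}, so |H| = 10.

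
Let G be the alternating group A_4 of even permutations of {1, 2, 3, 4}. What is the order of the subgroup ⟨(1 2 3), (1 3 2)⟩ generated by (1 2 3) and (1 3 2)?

|⟨(1 2 3)⟩| = 3 and |⟨(1 3 2)⟩| = 3, so |H| is a multiple of lcm(3, 3) = 3 and divides |G| = 12.
Closing under the operation: H = {e, (1 2 3), (1 3 2)}, so |H| = 3.

3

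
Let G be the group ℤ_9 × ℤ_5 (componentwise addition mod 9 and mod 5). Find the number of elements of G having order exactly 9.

6

An element (a,b) has order lcm(ord(a), ord(b)); count pairs with lcm equal to 9.
Enumerating gives 6 such elements.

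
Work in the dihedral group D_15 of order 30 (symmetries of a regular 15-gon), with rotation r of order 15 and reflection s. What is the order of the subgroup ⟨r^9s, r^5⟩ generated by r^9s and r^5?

|⟨r^9s⟩| = 2 and |⟨r^5⟩| = 3, so |H| is a multiple of lcm(2, 3) = 6 and divides |G| = 30.
Closing under the operation: H = {e, r^5, r^10, r^4s, r^9s, r^14s}, so |H| = 6.

6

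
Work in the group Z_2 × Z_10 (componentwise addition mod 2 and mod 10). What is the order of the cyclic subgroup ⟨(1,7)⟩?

The order of (1,7) in Z_2 × Z_10 is lcm(ord(1) in Z_2, ord(7) in Z_10).
ord(1) = 2 and ord(7) = 10, so |⟨(1,7)⟩| = lcm(2, 10) = 10.

10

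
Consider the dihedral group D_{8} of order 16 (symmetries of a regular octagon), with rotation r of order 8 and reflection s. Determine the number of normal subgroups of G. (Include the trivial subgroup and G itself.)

7

G has 19 subgroups. Checking conjugation-invariance by order — order 1: 1/1 normal; order 2: 1/9 normal; order 4: 1/5 normal; order 8: 3/3 normal; order 16: 1/1 normal.
Total normal subgroups: 7.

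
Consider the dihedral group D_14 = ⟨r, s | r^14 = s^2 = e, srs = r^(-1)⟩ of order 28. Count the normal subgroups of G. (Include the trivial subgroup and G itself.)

7

G has 28 subgroups. Checking conjugation-invariance by order — order 1: 1/1 normal; order 2: 1/15 normal; order 4: 0/7 normal; order 7: 1/1 normal; order 14: 3/3 normal; order 28: 1/1 normal.
Total normal subgroups: 7.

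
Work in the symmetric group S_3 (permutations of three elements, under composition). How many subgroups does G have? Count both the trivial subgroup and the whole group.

6

|G| = 6, so by Lagrange every subgroup order divides 6. Divisors: 1, 2, 3, 6.
Subgroups by order — order 1: 1; order 2: 3; order 3: 1; order 6: 1.
Total: 1 + 3 + 1 + 1 = 6.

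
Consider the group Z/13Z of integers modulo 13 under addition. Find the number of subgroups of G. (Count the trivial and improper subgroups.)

2

A cyclic group of order 13 has exactly one subgroup for each divisor of 13.
Divisors of 13: 1, 13.
So Z/13Z has 2 subgroups.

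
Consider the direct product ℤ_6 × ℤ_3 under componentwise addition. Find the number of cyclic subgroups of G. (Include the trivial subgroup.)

Group the elements of G by the cyclic subgroup they generate; each cyclic subgroup of order d accounts for φ(d) elements.
Cyclic subgroups by order — order 1: 1; order 2: 1; order 3: 4; order 6: 4.
Total: 10.

10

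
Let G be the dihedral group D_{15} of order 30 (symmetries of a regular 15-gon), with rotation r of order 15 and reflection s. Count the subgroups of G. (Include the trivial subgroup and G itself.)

28

|G| = 30, so by Lagrange every subgroup order divides 30. Divisors: 1, 2, 3, 5, 6, 10, 15, 30.
Subgroups by order — order 1: 1; order 2: 15; order 3: 1; order 5: 1; order 6: 5; order 10: 3; order 15: 1; order 30: 1.
Total: 1 + 15 + 1 + 1 + 5 + 3 + 1 + 1 = 28.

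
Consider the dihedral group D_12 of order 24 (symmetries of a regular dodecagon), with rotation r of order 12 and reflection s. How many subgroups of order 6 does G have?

|G| = 24 and 6 | 24, so subgroups of order 6 are possible by Lagrange.
The subgroups of order 6 are: {e, r^2, r^4, r^6, r^8, r^10}; {e, r^4, r^8, r^2s, r^6s, r^10s}; {e, r^4, r^8, r^3s, r^7s, r^11s}; {e, r^4, r^8, s, r^4s, r^8s}; … (5 in all).
So G has 5 subgroups of order 6.

5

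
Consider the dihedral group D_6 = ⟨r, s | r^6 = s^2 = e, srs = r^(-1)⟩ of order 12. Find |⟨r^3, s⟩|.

4

|⟨r^3⟩| = 2 and |⟨s⟩| = 2, so |H| is a multiple of lcm(2, 2) = 2 and divides |G| = 12.
Closing under the operation: H = {e, r^3, s, r^3s}, so |H| = 4.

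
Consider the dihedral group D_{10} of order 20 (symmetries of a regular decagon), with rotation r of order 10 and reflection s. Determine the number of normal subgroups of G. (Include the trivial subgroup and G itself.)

7

G has 22 subgroups. Checking conjugation-invariance by order — order 1: 1/1 normal; order 2: 1/11 normal; order 4: 0/5 normal; order 5: 1/1 normal; order 10: 3/3 normal; order 20: 1/1 normal.
Total normal subgroups: 7.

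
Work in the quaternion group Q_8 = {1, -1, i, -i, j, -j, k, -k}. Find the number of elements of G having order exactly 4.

The elements of order 4 are: i, -i, j, -j, k, -k.
That's 6.

6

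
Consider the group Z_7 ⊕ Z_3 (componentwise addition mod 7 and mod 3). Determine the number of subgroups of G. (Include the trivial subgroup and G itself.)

|G| = 21, so by Lagrange every subgroup order divides 21. Divisors: 1, 3, 7, 21.
Subgroups by order — order 1: 1; order 3: 1; order 7: 1; order 21: 1.
Total: 1 + 1 + 1 + 1 = 4.

4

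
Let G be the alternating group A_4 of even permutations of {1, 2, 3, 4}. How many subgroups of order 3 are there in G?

4

|G| = 12 and 3 | 12, so subgroups of order 3 are possible by Lagrange.
The subgroups of order 3 are: {e, (1 2 3), (1 3 2)}; {e, (1 2 4), (1 4 2)}; {e, (1 3 4), (1 4 3)}; {e, (2 3 4), (2 4 3)}.
So G has 4 subgroups of order 3.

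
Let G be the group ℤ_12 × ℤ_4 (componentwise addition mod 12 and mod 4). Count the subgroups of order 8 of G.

3

|G| = 48 and 8 | 48, so subgroups of order 8 are possible by Lagrange.
The subgroups of order 8 are: {(0,0), (0,1), (0,2), (0,3), (6,0), (6,1), (6,2), (6,3)}; {(0,0), (0,2), (3,0), (3,2), (6,0), (6,2), (9,0), (9,2)}; {(0,0), (0,2), (3,1), (3,3), (6,0), (6,2), (9,1), (9,3)}.
So G has 3 subgroups of order 8.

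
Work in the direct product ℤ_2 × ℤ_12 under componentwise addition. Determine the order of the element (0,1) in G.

12

The order of (0,1) in Z_2 × Z_12 is lcm(ord(0) in Z_2, ord(1) in Z_12).
ord(0) = 1 and ord(1) = 12, so |⟨(0,1)⟩| = lcm(1, 12) = 12.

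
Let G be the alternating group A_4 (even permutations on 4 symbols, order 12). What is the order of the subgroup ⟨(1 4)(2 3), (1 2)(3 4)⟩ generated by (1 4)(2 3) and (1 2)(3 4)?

|⟨(1 4)(2 3)⟩| = 2 and |⟨(1 2)(3 4)⟩| = 2, so |H| is a multiple of lcm(2, 2) = 2 and divides |G| = 12.
Closing under the operation: H = {e, (1 2)(3 4), (1 3)(2 4), (1 4)(2 3)}, so |H| = 4.

4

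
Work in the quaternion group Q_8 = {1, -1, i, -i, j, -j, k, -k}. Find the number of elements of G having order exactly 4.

6

The elements of order 4 are: i, -i, j, -j, k, -k.
That's 6.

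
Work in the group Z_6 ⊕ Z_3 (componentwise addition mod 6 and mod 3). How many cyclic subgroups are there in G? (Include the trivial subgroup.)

10

A cyclic subgroup of order d is generated by each of its φ(d) elements of order d, so the cyclic subgroups of order d number (#elements of order d)/φ(d).
Cyclic subgroups by order — order 1: 1; order 2: 1; order 3: 4; order 6: 4.
Total: 10.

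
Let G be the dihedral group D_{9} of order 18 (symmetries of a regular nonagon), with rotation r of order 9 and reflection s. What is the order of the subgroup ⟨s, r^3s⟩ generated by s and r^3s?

|⟨s⟩| = 2 and |⟨r^3s⟩| = 2, so |H| is a multiple of lcm(2, 2) = 2 and divides |G| = 18.
Closing under the operation: H = {e, r^3, r^6, s, r^3s, r^6s}, so |H| = 6.

6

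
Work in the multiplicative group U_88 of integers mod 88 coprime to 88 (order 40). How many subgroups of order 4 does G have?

7

|G| = 40 and 4 | 40, so subgroups of order 4 are possible by Lagrange.
The subgroups of order 4 are: {1, 21, 23, 43}; {1, 21, 45, 65}; {1, 21, 67, 87}; {1, 23, 45, 67}; … (7 in all).
So G has 7 subgroups of order 4.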